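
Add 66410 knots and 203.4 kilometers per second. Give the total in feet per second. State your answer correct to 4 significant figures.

779400 feet per second

66410 kn = 112087 ft/s and 203.4 km/s = 667323 ft/s.
112087 + 667323 ≈ 779400 ft/s.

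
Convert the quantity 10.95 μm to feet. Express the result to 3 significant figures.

3.59 × 10^-5 feet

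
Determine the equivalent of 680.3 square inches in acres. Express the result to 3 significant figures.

1 in² = 1.59423 × 10^-7 acre.
680.3 × 1.59423 × 10^-7 ≈ 0.000108 acre.

0.000108 acre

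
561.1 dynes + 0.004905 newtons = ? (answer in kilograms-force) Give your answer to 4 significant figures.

0.001072 kgf

561.1 dyn = 0.000572163 kgf and 0.004905 N = 0.000500171 kgf.
0.000572163 + 0.000500171 ≈ 0.001072 kgf.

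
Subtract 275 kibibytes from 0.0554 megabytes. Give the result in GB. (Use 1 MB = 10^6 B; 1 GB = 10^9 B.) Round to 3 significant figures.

-0.000226 gigabytes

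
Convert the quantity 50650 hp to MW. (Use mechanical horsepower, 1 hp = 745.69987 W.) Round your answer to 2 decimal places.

1 horsepower = 0.000745700 megawatts.
Thus 50650 × 0.000745700 ≈ 37.77 MW.

37.77 megawatts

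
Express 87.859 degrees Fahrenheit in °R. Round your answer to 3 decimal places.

°R = °F + 459.67.
Applying the formula gives 547.529 °R.

547.529 °R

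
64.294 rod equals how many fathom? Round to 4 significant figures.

1 rod = 2.75000 fathoms.
Then 64.294 × 2.75000 ≈ 176.8 fathom.

176.8 fathom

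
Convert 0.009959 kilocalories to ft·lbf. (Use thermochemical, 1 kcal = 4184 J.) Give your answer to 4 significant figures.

1 kcal = 3085.96 ft·lbf.
Then 0.009959 × 3085.96 ≈ 30.73 ft·lbf.

30.73 ft·lbf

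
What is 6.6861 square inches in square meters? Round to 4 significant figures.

1 square inch = 0.000645160 m².
So 6.6861 × 0.000645160 ≈ 0.004314 m².

0.004314 square meters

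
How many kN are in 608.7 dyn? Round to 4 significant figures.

1 dyn = 1.00000 × 10^-8 kilonewtons.
Then 608.7 × 1.00000 × 10^-8 ≈ 6.087 × 10^-6 kN.

6.087 × 10^-6 kilonewtons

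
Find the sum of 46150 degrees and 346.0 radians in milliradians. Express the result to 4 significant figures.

1.151e+6 mrad

46150 ° = 805469 mrad and 346.0 rad = 346000 mrad.
805469 + 346000 ≈ 1.151e+6 mrad.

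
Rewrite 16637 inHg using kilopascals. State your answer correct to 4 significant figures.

56340 kilopascals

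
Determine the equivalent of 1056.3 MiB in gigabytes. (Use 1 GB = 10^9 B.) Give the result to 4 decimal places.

1 MiB = 0.00104858 GB.
So 1056.3 × 0.00104858 ≈ 1.1076 GB.

1.1076 gigabytes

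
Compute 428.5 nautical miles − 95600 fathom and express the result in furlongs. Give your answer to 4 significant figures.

428.5 nmi = 3944.87 furlong and 95600 fathom = 869.091 furlong.
3944.87 − 869.091 ≈ 3076 furlong.

3076 furlongs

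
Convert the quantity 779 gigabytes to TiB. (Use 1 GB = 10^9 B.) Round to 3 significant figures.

0.708 tebibytes

1 gigabyte = 0.000909495 TiB.
779 × 0.000909495 ≈ 0.708 TiB.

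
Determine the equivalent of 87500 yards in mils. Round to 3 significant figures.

1 yard = 36000.0 mils.
87500 × 36000.0 ≈ 3.15e+9 mil.

3.15e+9 mil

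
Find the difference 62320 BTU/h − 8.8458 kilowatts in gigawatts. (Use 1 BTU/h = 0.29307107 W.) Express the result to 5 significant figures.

9.4184e-6 GW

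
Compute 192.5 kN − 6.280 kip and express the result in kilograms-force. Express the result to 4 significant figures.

16780 kgf

192.5 kN = 19629.5 kgf and 6.280 kip = 2848.56 kgf.
19629.5 − 2848.56 ≈ 16780 kgf.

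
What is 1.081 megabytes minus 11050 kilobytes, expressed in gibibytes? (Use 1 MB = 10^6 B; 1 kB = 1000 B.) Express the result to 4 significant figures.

1.081 MB = 0.00100676 GiB and 11050 kB = 0.0102911 GiB.
0.00100676 − 0.0102911 ≈ -0.009284 GiB.

-0.009284 gibibytes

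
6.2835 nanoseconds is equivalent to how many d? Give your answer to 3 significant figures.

7.27e-14 days

1 ns = 1.15741e-14 days.
Thus 6.2835 × 1.15741e-14 ≈ 7.27e-14 d.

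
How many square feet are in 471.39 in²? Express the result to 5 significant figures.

3.2735 ft²

1 square inch = 0.00694444 square feet.
Then 471.39 × 0.00694444 ≈ 3.2735 ft².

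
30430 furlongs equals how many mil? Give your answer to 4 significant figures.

2.410 × 10^11 mil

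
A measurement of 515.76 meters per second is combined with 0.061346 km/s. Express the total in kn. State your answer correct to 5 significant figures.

515.76 m/s = 1002.56 kn and 0.061346 km/s = 119.247 kn.
1002.56 + 119.247 ≈ 1121.8 kn.

1121.8 knots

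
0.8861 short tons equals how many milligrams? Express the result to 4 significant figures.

8.039 × 10^8 milligrams

1 short ton = 9.07185 × 10^8 milligrams.
Thus 0.8861 × 9.07185 × 10^8 ≈ 8.039 × 10^8 mg.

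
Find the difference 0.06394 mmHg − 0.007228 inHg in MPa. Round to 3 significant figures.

-1.60e-5 megapascals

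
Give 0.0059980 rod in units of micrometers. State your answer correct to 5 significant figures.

1 rod = 5.02920 × 10^6 μm.
So 0.0059980 × 5.02920 × 10^6 ≈ 30165 μm.

30165 μm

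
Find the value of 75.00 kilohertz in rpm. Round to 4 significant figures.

4.500e+6 rpm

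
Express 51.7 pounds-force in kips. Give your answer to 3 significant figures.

0.0517 kips

1 pound-force = 0.00100000 kip.
Then 51.7 × 0.00100000 ≈ 0.0517 kip.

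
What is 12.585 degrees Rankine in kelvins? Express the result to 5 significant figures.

6.9917 kelvins

°R = K × 9/5.
Applying the formula gives 6.9917 K.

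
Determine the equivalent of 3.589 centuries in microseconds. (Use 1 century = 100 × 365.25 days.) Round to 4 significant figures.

1.133e+16 μs

1 century = 3.15576e+15 μs.
So 3.589 × 3.15576e+15 ≈ 1.133e+16 μs.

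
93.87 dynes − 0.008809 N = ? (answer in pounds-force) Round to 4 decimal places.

-0.0018 pounds-force

93.87 dyn = 0.000211028 lbf and 0.008809 N = 0.00198034 lbf.
0.000211028 − 0.00198034 ≈ -0.0018 lbf.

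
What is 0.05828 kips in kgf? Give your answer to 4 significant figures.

26.44 kgf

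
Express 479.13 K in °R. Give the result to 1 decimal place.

862.4 °R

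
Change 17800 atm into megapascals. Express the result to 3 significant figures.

1800 megapascals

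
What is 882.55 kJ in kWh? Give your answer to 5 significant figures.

0.24515 kWh

1 kJ = 0.000277778 kWh.
So 882.55 × 0.000277778 ≈ 0.24515 kWh.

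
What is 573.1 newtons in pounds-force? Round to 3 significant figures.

1 newton = 0.224809 pounds-force.
Thus 573.1 × 0.224809 ≈ 129 lbf.

129 lbf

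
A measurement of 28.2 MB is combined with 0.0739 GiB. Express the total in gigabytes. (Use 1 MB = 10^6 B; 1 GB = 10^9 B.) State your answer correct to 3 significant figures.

28.2 MB = 0.0282000 GB and 0.0739 GiB = 0.0793495 GB.
0.0282000 + 0.0793495 ≈ 0.108 GB.

0.108 GB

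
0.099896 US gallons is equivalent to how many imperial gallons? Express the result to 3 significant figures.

0.0832 imperial gallons

1 US gal = 0.832674 imp gal.
0.099896 × 0.832674 ≈ 0.0832 imp gal.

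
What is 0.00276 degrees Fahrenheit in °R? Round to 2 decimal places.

°R = °F + 459.67.
Applying the formula gives 459.67 °R.

459.67 degrees Rankine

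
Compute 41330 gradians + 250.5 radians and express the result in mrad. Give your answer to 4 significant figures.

41330 grad = 649210 mrad and 250.5 rad = 250500 mrad.
649210 + 250500 ≈ 899700 mrad.

899700 mrad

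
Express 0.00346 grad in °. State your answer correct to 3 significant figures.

1 grad = 0.900000 °.
Thus 0.00346 × 0.900000 ≈ 0.00311 °.

0.00311 °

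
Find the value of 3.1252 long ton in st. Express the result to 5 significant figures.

500.03 st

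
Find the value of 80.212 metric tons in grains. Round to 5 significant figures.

1 metric ton = 1.54324 × 10^7 gr.
Then 80.212 × 1.54324 × 10^7 ≈ 1.2379 × 10^9 gr.

1.2379 × 10^9 grains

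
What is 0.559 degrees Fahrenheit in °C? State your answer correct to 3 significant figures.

°C = (°F − 32) × 5/9.
Applying the formula gives -17.5 °C.

-17.5 degrees Celsius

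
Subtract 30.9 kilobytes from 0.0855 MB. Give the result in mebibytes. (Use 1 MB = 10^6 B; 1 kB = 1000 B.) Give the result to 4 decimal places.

0.0521 mebibytes

0.0855 MB = 0.0815392 MiB and 30.9 kB = 0.0294685 MiB.
0.0815392 − 0.0294685 ≈ 0.0521 MiB.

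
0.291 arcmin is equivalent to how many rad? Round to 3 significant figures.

1 arcmin = 0.000290888 radians.
So 0.291 × 0.000290888 ≈ 8.46 × 10^-5 rad.

8.46 × 10^-5 rad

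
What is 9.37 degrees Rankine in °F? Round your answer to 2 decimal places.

°R = °F + 459.67.
Applying the formula gives -450.30 °F.

-450.30 degrees Fahrenheit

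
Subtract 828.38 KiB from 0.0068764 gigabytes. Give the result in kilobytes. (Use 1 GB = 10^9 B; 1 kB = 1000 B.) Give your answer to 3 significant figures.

6030 kilobytes

0.0068764 GB = 6876.40 kB and 828.38 KiB = 848.261 kB.
6876.40 − 848.261 ≈ 6030 kB.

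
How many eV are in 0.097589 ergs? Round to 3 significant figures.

6.09 × 10^10 electronvolts

1 erg = 6.24151 × 10^11 electronvolts.
So 0.097589 × 6.24151 × 10^11 ≈ 6.09 × 10^10 eV.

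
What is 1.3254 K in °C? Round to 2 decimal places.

K = °C + 273.15.
Applying the formula gives -271.82 °C.

-271.82 °C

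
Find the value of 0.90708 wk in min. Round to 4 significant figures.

9143 min

1 week = 10080.0 minutes.
0.90708 × 10080.0 ≈ 9143 min.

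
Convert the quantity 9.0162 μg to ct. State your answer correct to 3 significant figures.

4.51e-5 carats

1 μg = 5.00000e-6 ct.
9.0162 × 5.00000e-6 ≈ 4.51e-5 ct.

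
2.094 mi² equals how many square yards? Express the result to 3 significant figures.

1 mi² = 3.09760e+6 square yards.
So 2.094 × 3.09760e+6 ≈ 6.49e+6 yd².

6.49e+6 square yards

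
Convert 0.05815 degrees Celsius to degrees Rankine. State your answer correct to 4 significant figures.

°R = (°C + 273.15) × 9/5.
Applying the formula gives 491.8 °R.

491.8 °R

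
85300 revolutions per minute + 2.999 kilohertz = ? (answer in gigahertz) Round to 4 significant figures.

4.421 × 10^-6 GHz

85300 rpm = 1.42167 × 10^-6 GHz and 2.999 kHz = 2.99900 × 10^-6 GHz.
1.42167 × 10^-6 + 2.99900 × 10^-6 ≈ 4.421 × 10^-6 GHz.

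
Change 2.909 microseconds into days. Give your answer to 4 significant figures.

3.367e-11 days

1 μs = 1.15741e-11 d.
So 2.909 × 1.15741e-11 ≈ 3.367e-11 d.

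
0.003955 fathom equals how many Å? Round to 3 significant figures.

1 fathom = 1.82880 × 10^10 angstroms.
So 0.003955 × 1.82880 × 10^10 ≈ 7.23 × 10^7 Å.

7.23 × 10^7 angstroms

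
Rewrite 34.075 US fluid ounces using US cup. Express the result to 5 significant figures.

1 US fl oz = 0.125000 US cups.
Thus 34.075 × 0.125000 ≈ 4.2594 US cup.

4.2594 US cup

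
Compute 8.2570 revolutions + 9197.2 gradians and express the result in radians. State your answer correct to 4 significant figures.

8.2570 rev = 51.8803 rad and 9197.2 grad = 144.469 rad.
51.8803 + 144.469 ≈ 196.3 rad.

196.3 rad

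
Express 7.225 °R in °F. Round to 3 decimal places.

°R = °F + 459.67.
Applying the formula gives -452.445 °F.

-452.445 °F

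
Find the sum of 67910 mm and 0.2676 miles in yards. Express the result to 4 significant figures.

67910 mm = 74.2673 yd and 0.2676 mi = 470.976 yd.
74.2673 + 470.976 ≈ 545.2 yd.

545.2 yards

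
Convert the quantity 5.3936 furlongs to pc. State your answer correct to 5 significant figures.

1 furlong = 6.51941 × 10^-15 parsecs.
Then 5.3936 × 6.51941 × 10^-15 ≈ 3.5163 × 10^-14 pc.

3.5163 × 10^-14 parsecs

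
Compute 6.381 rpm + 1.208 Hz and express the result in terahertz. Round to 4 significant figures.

1.314 × 10^-12 terahertz

6.381 rpm = 1.06350 × 10^-13 THz and 1.208 Hz = 1.20800 × 10^-12 THz.
1.06350 × 10^-13 + 1.20800 × 10^-12 ≈ 1.314 × 10^-12 THz.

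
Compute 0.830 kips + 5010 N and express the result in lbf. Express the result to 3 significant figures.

0.830 kip = 830.000 lbf and 5010 N = 1126.29 lbf.
830.000 + 1126.29 ≈ 1960 lbf.

1960 pounds-force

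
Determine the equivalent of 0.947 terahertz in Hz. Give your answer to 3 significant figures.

9.47e+11 Hz

1 THz = 1.00000e+12 Hz.
0.947 × 1.00000e+12 ≈ 9.47e+11 Hz.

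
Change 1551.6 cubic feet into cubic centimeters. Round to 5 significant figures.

4.3936e+7 cm³

1 ft³ = 28316.8 cubic centimeters.
Thus 1551.6 × 28316.8 ≈ 4.3936e+7 cm³.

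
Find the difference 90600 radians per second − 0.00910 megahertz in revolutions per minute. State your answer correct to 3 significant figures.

319000 revolutions per minute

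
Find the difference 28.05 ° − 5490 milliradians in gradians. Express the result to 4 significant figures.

-318.3 grad

28.05 ° = 31.1667 grad and 5490 mrad = 349.504 grad.
31.1667 − 349.504 ≈ -318.3 grad.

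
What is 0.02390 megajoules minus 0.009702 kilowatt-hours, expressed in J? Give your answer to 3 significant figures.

0.02390 MJ = 23900.0 J and 0.009702 kWh = 34927.2 J.
23900.0 − 34927.2 ≈ -11000 J.

-11000 J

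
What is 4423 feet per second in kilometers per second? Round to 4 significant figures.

1.348 kilometers per second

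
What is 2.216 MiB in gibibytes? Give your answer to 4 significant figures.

0.002164 gibibytes

1 mebibyte = 0.0009765625 gibibytes.
2.216 × 0.0009765625 ≈ 0.002164 GiB.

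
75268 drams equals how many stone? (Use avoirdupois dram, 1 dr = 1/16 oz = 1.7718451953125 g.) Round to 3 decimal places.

1 dram = 0.000279018 stone.
75268 × 0.000279018 ≈ 21.001 st.

21.001 stone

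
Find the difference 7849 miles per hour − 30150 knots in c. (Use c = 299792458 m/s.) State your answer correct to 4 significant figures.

-4.003e-5 times the speed of light

7849 mph = 1.17042e-5 c and 30150 kn = 5.17375e-5 c.
1.17042e-5 − 5.17375e-5 ≈ -4.003e-5 c.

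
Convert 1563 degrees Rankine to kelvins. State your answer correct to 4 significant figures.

868.3 K

°R = K × 9/5.
Applying the formula gives 868.3 K.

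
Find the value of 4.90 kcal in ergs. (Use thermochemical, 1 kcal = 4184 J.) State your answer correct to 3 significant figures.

2.05e+11 erg

1 kilocalorie = 4.18400e+10 erg.
So 4.90 × 4.18400e+10 ≈ 2.05e+11 erg.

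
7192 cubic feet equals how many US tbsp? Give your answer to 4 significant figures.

1 cubic foot = 1915.01 US tbsp.
So 7192 × 1915.01 ≈ 1.377e+7 US tbsp.

1.377e+7 US tbsp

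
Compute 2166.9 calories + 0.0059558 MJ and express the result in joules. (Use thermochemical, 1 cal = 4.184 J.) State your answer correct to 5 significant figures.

15022 J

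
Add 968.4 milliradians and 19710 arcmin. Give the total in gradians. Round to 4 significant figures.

426.7 grad

968.4 mrad = 61.6503 grad and 19710 arcmin = 365.000 grad.
61.6503 + 365.000 ≈ 426.7 grad.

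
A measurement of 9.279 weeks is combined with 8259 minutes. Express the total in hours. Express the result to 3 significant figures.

1700 hours

9.279 wk = 1558.87 h and 8259 min = 137.650 h.
1558.87 + 137.650 ≈ 1700 h.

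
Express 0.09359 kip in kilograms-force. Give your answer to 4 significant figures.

42.45 kilograms-force

1 kip = 453.592 kilograms-force.
0.09359 × 453.592 ≈ 42.45 kgf.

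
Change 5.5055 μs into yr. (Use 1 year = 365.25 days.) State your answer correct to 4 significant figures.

1.745 × 10^-13 years

1 μs = 3.16881 × 10^-14 yr.
So 5.5055 × 3.16881 × 10^-14 ≈ 1.745 × 10^-13 yr.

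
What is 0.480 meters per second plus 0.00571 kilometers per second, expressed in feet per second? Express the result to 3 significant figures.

20.3 ft/s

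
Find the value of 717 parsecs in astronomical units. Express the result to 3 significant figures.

1 pc = 206265 au.
Thus 717 × 206265 ≈ 1.48e+8 au.

1.48e+8 au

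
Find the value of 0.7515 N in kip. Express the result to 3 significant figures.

0.000169 kips

1 newton = 0.000224809 kip.
0.7515 × 0.000224809 ≈ 0.000169 kip.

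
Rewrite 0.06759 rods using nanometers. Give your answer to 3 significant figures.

3.40 × 10^8 nm

1 rod = 5.02920 × 10^9 nm.
0.06759 × 5.02920 × 10^9 ≈ 3.40 × 10^8 nm.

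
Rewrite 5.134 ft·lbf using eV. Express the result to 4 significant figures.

1 foot-pound = 8.46235e+18 eV.
So 5.134 × 8.46235e+18 ≈ 4.345e+19 eV.

4.345e+19 eV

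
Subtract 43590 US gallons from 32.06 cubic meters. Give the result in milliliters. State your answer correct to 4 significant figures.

32.06 m³ = 3.20600e+7 mL and 43590 US gal = 1.65006e+8 mL.
3.20600e+7 − 1.65006e+8 ≈ -1.329e+8 mL.

-1.329e+8 milliliters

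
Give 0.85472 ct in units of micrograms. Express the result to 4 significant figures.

1 ct = 200000 μg.
0.85472 × 200000 ≈ 170900 μg.

170900 micrograms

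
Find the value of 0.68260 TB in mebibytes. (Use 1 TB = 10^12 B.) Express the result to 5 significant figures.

650980 mebibytes

1 terabyte = 953674 MiB.
Thus 0.68260 × 953674 ≈ 650980 MiB.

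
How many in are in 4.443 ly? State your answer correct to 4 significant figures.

1.655 × 10^18 inches

1 light-year = 3.72470 × 10^17 inches.
So 4.443 × 3.72470 × 10^17 ≈ 1.655 × 10^18 in.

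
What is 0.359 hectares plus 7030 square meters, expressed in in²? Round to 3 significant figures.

0.359 ha = 5.56451 × 10^6 in² and 7030 m² = 1.08965 × 10^7 in².
5.56451 × 10^6 + 1.08965 × 10^7 ≈ 1.65 × 10^7 in².

1.65 × 10^7 in²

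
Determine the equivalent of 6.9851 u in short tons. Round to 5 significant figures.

1.2786e-29 short ton

1 u = 1.83043e-30 short ton.
6.9851 × 1.83043e-30 ≈ 1.2786e-29 short ton.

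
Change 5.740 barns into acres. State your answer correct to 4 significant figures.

1 barn = 2.47105e-32 acres.
Thus 5.740 × 2.47105e-32 ≈ 1.418e-31 acre.

1.418e-31 acres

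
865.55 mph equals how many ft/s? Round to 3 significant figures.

1 mph = 1.46667 feet per second.
So 865.55 × 1.46667 ≈ 1270 ft/s.

1270 ft/s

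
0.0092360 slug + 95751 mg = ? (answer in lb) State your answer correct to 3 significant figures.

0.508 lb

0.0092360 slug = 0.297160 lb and 95751 mg = 0.211095 lb.
0.297160 + 0.211095 ≈ 0.508 lb.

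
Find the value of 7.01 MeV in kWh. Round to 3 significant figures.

1 megaelectronvolt = 4.45049 × 10^-20 kilowatt-hours.
So 7.01 × 4.45049 × 10^-20 ≈ 3.12 × 10^-19 kWh.

3.12 × 10^-19 kWh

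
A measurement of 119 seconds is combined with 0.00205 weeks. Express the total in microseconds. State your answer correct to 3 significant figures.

1.36e+9 μs

119 s = 1.19000e+8 μs and 0.00205 wk = 1.23984e+9 μs.
1.19000e+8 + 1.23984e+9 ≈ 1.36e+9 μs.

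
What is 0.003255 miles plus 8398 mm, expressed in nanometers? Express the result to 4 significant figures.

0.003255 mi = 5.23841 × 10^9 nm and 8398 mm = 8.39800 × 10^9 nm.
5.23841 × 10^9 + 8.39800 × 10^9 ≈ 1.364 × 10^10 nm.

1.364 × 10^10 nanometers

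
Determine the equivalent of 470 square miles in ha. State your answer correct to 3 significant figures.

1 square mile = 258.999 hectares.
Then 470 × 258.999 ≈ 122000 ha.

122000 hectares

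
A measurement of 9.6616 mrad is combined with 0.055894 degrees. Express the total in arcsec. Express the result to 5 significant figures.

2194.1 arcseconds

9.6616 mrad = 1992.85 arcsec and 0.055894 ° = 201.218 arcsec.
1992.85 + 201.218 ≈ 2194.1 arcsec.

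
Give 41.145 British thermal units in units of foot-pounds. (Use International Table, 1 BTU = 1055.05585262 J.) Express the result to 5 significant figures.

1 BTU = 778.169 ft·lbf.
Thus 41.145 × 778.169 ≈ 32018 ft·lbf.

32018 ft·lbf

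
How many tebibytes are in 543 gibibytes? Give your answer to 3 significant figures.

0.530 TiB

1 gibibyte = 0.0009765625 tebibytes.
So 543 × 0.0009765625 ≈ 0.530 TiB.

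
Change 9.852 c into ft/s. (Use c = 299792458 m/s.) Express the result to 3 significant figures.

9.69 × 10^9 ft/s

1 speed of light = 9.83571 × 10^8 feet per second.
Thus 9.852 × 9.83571 × 10^8 ≈ 9.69 × 10^9 ft/s.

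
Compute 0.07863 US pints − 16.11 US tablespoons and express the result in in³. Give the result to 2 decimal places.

-12.27 in³

0.07863 US pt = 2.27044 in³ and 16.11 US tbsp = 14.5368 in³.
2.27044 − 14.5368 ≈ -12.27 in³.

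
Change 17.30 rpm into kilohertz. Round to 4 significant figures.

0.0002883 kilohertz

1 revolution per minute = 1.66667e-5 kHz.
So 17.30 × 1.66667e-5 ≈ 0.0002883 kHz.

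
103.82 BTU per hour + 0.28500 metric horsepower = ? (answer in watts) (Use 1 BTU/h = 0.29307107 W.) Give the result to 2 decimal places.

103.82 BTU/h = 30.4266 W and 0.28500 PS = 209.617 W.
30.4266 + 209.617 ≈ 240.04 W.

240.04 W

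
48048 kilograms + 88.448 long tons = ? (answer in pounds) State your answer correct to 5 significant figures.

304050 pounds

48048 kg = 105928 lb and 88.448 long ton = 198124 lb.
105928 + 198124 ≈ 304050 lb.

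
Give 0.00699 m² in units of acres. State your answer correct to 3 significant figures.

1.73 × 10^-6 acre

1 square meter = 0.000247105 acre.
Then 0.00699 × 0.000247105 ≈ 1.73 × 10^-6 acre.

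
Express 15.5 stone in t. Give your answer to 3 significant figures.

0.0984 t

1 st = 0.00635029 metric tons.
So 15.5 × 0.00635029 ≈ 0.0984 t.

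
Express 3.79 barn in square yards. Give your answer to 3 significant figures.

1 barn = 1.19599 × 10^-28 yd².
So 3.79 × 1.19599 × 10^-28 ≈ 4.53 × 10^-28 yd².

4.53 × 10^-28 yd²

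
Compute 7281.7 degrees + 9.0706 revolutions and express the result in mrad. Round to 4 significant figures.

184100 mrad

7281.7 ° = 127090 mrad and 9.0706 rev = 56992.3 mrad.
127090 + 56992.3 ≈ 184100 mrad.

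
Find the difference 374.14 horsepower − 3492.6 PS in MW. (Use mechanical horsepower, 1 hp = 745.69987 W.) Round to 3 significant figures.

-2.29 MW

374.14 hp = 0.278996 MW and 3492.6 PS = 2.56880 MW.
0.278996 − 2.56880 ≈ -2.29 MW.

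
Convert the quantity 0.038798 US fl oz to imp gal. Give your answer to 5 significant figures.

0.00025239 imp gal

1 US fluid ounce = 0.00650527 imperial gallons.
Thus 0.038798 × 0.00650527 ≈ 0.00025239 imp gal.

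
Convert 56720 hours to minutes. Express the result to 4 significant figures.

1 hour = 60.0000 min.
So 56720 × 60.0000 ≈ 3.403 × 10^6 min.

3.403 × 10^6 min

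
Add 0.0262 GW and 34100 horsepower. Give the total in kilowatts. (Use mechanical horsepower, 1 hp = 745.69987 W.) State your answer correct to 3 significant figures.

51600 kW

0.0262 GW = 26200.0 kW and 34100 hp = 25428.4 kW.
26200.0 + 25428.4 ≈ 51600 kW.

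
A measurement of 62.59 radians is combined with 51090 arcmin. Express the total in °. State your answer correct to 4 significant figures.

62.59 rad = 3586.14 ° and 51090 arcmin = 851.500 °.
3586.14 + 851.500 ≈ 4438 °.

4438 °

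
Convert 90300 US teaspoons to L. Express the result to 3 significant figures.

445 liters

1 US teaspoon = 0.00492892 L.
90300 × 0.00492892 ≈ 445 L.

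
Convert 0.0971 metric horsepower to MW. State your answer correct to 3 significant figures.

7.14 × 10^-5 MW

1 PS = 0.000735499 MW.
Then 0.0971 × 0.000735499 ≈ 7.14 × 10^-5 MW.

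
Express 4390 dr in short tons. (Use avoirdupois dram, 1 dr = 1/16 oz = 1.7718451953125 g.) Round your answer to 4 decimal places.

1 dr = 1.953125 × 10^-6 short tons.
Thus 4390 × 1.953125 × 10^-6 ≈ 0.0086 short ton.

0.0086 short ton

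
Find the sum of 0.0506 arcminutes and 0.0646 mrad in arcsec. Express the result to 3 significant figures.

0.0506 arcmin = 3.03600 arcsec and 0.0646 mrad = 13.3247 arcsec.
3.03600 + 13.3247 ≈ 16.4 arcsec.

16.4 arcseconds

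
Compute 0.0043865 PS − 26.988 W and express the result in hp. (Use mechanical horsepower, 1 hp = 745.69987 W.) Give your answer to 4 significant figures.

-0.03187 hp

0.0043865 PS = 0.00432649 hp and 26.988 W = 0.0361915 hp.
0.00432649 − 0.0361915 ≈ -0.03187 hp.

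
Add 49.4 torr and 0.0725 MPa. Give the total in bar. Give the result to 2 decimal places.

49.4 torr = 0.06586125 bar and 0.0725 MPa = 0.7250000 bar.
0.06586125 + 0.7250000 ≈ 0.79 bar.

0.79 bar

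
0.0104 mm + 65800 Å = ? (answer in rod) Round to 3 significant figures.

3.38 × 10^-6 rods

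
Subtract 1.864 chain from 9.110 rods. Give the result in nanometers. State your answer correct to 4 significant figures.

9.110 rod = 4.58160 × 10^10 nm and 1.864 chain = 3.74977 × 10^10 nm.
4.58160 × 10^10 − 3.74977 × 10^10 ≈ 8.318 × 10^9 nm.

8.318 × 10^9 nanometers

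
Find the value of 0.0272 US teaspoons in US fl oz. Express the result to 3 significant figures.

1 US tsp = 0.166667 US fluid ounces.
0.0272 × 0.166667 ≈ 0.00453 US fl oz.

0.00453 US fl oz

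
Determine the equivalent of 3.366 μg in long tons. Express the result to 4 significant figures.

1 microgram = 9.84207e-13 long ton.
Thus 3.366 × 9.84207e-13 ≈ 3.313e-12 long ton.

3.313e-12 long tons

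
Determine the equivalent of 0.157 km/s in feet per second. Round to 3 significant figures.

1 km/s = 3280.84 feet per second.
Thus 0.157 × 3280.84 ≈ 515 ft/s.

515 feet per second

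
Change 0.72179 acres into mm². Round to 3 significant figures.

1 acre = 4.04686e+9 square millimeters.
So 0.72179 × 4.04686e+9 ≈ 2.92e+9 mm².

2.92e+9 mm²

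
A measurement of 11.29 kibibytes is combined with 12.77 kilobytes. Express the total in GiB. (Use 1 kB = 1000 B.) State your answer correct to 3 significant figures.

2.27e-5 gibibytes

11.29 KiB = 1.07670e-5 GiB and 12.77 kB = 1.18930e-5 GiB.
1.07670e-5 + 1.18930e-5 ≈ 2.27e-5 GiB.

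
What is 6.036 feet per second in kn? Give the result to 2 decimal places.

1 foot per second = 0.592484 kn.
Then 6.036 × 0.592484 ≈ 3.58 kn.

3.58 kn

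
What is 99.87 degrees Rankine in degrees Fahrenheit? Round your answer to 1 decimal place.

°R = °F + 459.67.
Applying the formula gives -359.8 °F.

-359.8 degrees Fahrenheit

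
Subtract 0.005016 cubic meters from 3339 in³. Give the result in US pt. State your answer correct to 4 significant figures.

105.0 US pints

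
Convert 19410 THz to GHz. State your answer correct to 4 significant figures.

1.941e+7 GHz

1 terahertz = 1000.00 gigahertz.
So 19410 × 1000.00 ≈ 1.941e+7 GHz.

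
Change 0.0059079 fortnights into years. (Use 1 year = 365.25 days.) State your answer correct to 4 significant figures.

0.0002264 years

1 fortnight = 0.0383299 yr.
0.0059079 × 0.0383299 ≈ 0.0002264 yr.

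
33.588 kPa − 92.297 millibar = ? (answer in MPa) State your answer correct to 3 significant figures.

0.0244 megapascals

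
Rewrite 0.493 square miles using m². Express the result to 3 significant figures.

1.28e+6 m²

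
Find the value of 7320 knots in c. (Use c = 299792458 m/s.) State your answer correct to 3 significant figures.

1.26 × 10^-5 times the speed of light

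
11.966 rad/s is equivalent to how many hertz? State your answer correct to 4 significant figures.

1 rad/s = 0.159155 hertz.
11.966 × 0.159155 ≈ 1.904 Hz.

1.904 Hz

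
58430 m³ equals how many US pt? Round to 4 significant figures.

1.235 × 10^8 US pt

1 m³ = 2113.38 US pints.
So 58430 × 2113.38 ≈ 1.235 × 10^8 US pt.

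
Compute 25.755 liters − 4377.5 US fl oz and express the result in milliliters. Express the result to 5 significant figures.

-103700 mL

25.755 L = 25755.0 mL and 4377.5 US fl oz = 129458 mL.
25755.0 − 129458 ≈ -103700 mL.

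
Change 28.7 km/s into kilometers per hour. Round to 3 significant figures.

1 kilometer per second = 3600.00 km/h.
So 28.7 × 3600.00 ≈ 103000 km/h.

103000 km/h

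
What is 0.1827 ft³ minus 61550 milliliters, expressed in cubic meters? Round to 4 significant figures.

-0.05638 cubic meters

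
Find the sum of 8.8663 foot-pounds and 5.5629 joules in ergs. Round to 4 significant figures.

8.8663 ft·lbf = 1.20211 × 10^8 erg and 5.5629 J = 5.56290 × 10^7 erg.
1.20211 × 10^8 + 5.56290 × 10^7 ≈ 1.758 × 10^8 erg.

1.758 × 10^8 erg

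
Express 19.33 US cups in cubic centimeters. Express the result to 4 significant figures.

4573 cubic centimeters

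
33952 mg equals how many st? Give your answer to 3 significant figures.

0.00535 stone

1 mg = 1.57473e-7 stone.
So 33952 × 1.57473e-7 ≈ 0.00535 st.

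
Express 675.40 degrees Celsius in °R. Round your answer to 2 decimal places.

°R = (°C + 273.15) × 9/5.
Applying the formula gives 1707.39 °R.

1707.39 degrees Rankine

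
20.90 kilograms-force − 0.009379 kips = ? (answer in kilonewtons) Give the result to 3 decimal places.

0.163 kN

20.90 kgf = 0.204959 kN and 0.009379 kip = 0.0417199 kN.
0.204959 − 0.0417199 ≈ 0.163 kN.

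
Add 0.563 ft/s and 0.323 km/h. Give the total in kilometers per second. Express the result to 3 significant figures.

0.000261 km/s

0.563 ft/s = 0.000171602 km/s and 0.323 km/h = 8.97222 × 10^-5 km/s.
0.000171602 + 8.97222 × 10^-5 ≈ 0.000261 km/s.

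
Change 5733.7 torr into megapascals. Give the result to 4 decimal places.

1 torr = 0.000133322 MPa.
Then 5733.7 × 0.000133322 ≈ 0.7644 MPa.

0.7644 MPa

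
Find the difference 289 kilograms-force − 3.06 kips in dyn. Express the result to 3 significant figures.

-1.08e+9 dynes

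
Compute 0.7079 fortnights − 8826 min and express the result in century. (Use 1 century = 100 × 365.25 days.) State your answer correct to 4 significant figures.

0.7079 fortnight = 0.000271337 century and 8826 min = 0.000167807 century.
0.000271337 − 0.000167807 ≈ 0.0001035 century.

0.0001035 century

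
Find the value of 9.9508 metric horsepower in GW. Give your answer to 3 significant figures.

1 metric horsepower = 7.35499 × 10^-7 GW.
Then 9.9508 × 7.35499 × 10^-7 ≈ 7.32 × 10^-6 GW.

7.32 × 10^-6 gigawatts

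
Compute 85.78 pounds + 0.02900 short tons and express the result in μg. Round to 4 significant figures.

85.78 lb = 3.89092e+10 μg and 0.02900 short ton = 2.63084e+10 μg.
3.89092e+10 + 2.63084e+10 ≈ 6.522e+10 μg.

6.522e+10 μg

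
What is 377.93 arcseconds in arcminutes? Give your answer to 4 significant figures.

1 arcsec = 0.0166667 arcmin.
So 377.93 × 0.0166667 ≈ 6.299 arcmin.

6.299 arcmin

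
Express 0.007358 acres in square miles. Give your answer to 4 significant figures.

1 acre = 0.00156250 mi².
So 0.007358 × 0.00156250 ≈ 1.150e-5 mi².

1.150e-5 mi²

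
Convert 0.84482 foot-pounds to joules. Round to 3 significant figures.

1.15 joules

1 ft·lbf = 1.35582 joules.
So 0.84482 × 1.35582 ≈ 1.15 J.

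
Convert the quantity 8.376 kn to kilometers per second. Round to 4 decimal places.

0.0043 kilometers per second

1 kn = 0.000514444 km/s.
Thus 8.376 × 0.000514444 ≈ 0.0043 km/s.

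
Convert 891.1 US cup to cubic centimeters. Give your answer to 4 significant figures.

1 US cup = 236.588 cubic centimeters.
891.1 × 236.588 ≈ 210800 cm³.

210800 cm³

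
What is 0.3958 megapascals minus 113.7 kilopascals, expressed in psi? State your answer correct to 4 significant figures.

40.92 psi

0.3958 MPa = 57.4059 psi and 113.7 kPa = 16.4908 psi.
57.4059 − 16.4908 ≈ 40.92 psi.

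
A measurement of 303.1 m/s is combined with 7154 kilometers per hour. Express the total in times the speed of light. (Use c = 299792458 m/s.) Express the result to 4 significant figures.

7.640e-6 times the speed of light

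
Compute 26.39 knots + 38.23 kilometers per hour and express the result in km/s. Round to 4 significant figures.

26.39 kn = 0.0135762 km/s and 38.23 km/h = 0.0106194 km/s.
0.0135762 + 0.0106194 ≈ 0.02420 km/s.

0.02420 km/s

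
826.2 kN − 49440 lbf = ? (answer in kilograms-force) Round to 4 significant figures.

826.2 kN = 84249.0 kgf and 49440 lbf = 22425.6 kgf.
84249.0 − 22425.6 ≈ 61820 kgf.

61820 kilograms-force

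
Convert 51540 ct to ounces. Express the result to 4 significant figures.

363.6 oz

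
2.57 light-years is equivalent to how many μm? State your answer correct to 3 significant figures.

2.43e+22 micrometers

1 ly = 9.46073e+21 micrometers.
2.57 × 9.46073e+21 ≈ 2.43e+22 μm.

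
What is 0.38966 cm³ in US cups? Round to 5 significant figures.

0.0016470 US cups

1 cubic centimeter = 0.00422675 US cups.
Then 0.38966 × 0.00422675 ≈ 0.0016470 US cup.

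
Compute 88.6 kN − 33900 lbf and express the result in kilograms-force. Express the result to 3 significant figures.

-6340 kilograms-force

88.6 kN = 9034.69 kgf and 33900 lbf = 15376.8 kgf.
9034.69 − 15376.8 ≈ -6340 kgf.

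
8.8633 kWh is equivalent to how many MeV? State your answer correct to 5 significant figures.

1 kilowatt-hour = 2.24694 × 10^19 megaelectronvolts.
8.8633 × 2.24694 × 10^19 ≈ 1.9915 × 10^20 MeV.

1.9915 × 10^20 MeV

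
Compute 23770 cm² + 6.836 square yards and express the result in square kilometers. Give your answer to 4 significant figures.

23770 cm² = 2.37700e-6 km² and 6.836 yd² = 5.71577e-6 km².
2.37700e-6 + 5.71577e-6 ≈ 8.093e-6 km².

8.093e-6 square kilometers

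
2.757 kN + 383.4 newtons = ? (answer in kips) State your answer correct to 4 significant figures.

2.757 kN = 0.619798 kip and 383.4 N = 0.0861917 kip.
0.619798 + 0.0861917 ≈ 0.7060 kip.

0.7060 kip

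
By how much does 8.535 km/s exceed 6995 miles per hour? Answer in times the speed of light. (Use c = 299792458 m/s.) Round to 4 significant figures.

8.535 km/s = 2.84697 × 10^-5 c and 6995 mph = 1.04307 × 10^-5 c.
2.84697 × 10^-5 − 1.04307 × 10^-5 ≈ 1.804 × 10^-5 c.

1.804 × 10^-5 times the speed of light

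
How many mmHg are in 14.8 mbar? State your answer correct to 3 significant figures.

11.1 mmHg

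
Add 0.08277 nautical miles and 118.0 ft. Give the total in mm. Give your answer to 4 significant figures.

0.08277 nmi = 153290 mm and 118.0 ft = 35966.4 mm.
153290 + 35966.4 ≈ 189300 mm.

189300 mm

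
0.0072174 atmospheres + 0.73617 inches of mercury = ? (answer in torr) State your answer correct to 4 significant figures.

24.18 torr

0.0072174 atm = 5.48522 torr and 0.73617 inHg = 18.6987 torr.
5.48522 + 18.6987 ≈ 24.18 torr.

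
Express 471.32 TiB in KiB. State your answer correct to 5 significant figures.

1 tebibyte = 1.07374e+9 kibibytes.
So 471.32 × 1.07374e+9 ≈ 5.0608e+11 KiB.

5.0608e+11 KiB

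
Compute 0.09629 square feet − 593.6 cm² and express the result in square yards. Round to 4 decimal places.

0.09629 ft² = 0.0106989 yd² and 593.6 cm² = 0.0709940 yd².
0.0106989 − 0.0709940 ≈ -0.0603 yd².

-0.0603 yd²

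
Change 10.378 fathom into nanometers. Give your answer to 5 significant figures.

1.8979e+10 nm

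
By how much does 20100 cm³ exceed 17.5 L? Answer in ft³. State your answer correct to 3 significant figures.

0.0918 ft³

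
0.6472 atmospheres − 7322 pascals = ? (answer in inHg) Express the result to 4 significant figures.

0.6472 atm = 19.3650 inHg and 7322 Pa = 2.16219 inHg.
19.3650 − 2.16219 ≈ 17.20 inHg.

17.20 inHg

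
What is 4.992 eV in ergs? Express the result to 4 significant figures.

1 eV = 1.60218 × 10^-12 ergs.
Then 4.992 × 1.60218 × 10^-12 ≈ 7.998 × 10^-12 erg.

7.998 × 10^-12 erg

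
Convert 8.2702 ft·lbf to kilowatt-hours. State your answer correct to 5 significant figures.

3.1147e-6 kWh

1 foot-pound = 3.76616e-7 kWh.
8.2702 × 3.76616e-7 ≈ 3.1147e-6 kWh.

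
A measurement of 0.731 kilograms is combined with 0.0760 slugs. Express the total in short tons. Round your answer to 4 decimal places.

0.0020 short ton

0.731 kg = 0.000805790 short ton and 0.0760 slug = 0.00122261 short ton.
0.000805790 + 0.00122261 ≈ 0.0020 short ton.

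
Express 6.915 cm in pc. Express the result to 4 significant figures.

2.241e-18 parsecs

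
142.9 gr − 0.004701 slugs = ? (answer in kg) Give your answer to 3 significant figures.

-0.0593 kg

142.9 gr = 0.00925976 kg and 0.004701 slug = 0.0686059 kg.
0.00925976 − 0.0686059 ≈ -0.0593 kg.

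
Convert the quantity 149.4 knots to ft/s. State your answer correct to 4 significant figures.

1 kn = 1.68781 feet per second.
149.4 × 1.68781 ≈ 252.2 ft/s.

252.2 ft/s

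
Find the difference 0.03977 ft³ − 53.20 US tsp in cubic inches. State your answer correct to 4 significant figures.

52.72 in³

0.03977 ft³ = 68.7226 in³ and 53.20 US tsp = 16.0016 in³.
68.7226 − 16.0016 ≈ 52.72 in³.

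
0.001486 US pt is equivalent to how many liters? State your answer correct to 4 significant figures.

0.0007031 L

1 US pint = 0.473176 liters.
Then 0.001486 × 0.473176 ≈ 0.0007031 L.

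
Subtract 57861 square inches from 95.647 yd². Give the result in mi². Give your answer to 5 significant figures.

1.6465e-5 mi²

95.647 yd² = 3.08778e-5 mi² and 57861 in² = 1.44130e-5 mi².
3.08778e-5 − 1.44130e-5 ≈ 1.6465e-5 mi².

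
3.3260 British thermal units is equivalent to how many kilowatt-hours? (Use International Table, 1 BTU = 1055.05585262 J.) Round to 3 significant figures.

1 BTU = 0.000293071 kilowatt-hours.
Thus 3.3260 × 0.000293071 ≈ 0.000975 kWh.

0.000975 kWh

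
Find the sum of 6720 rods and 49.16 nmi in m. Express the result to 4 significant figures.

124800 m

6720 rod = 33796.2 m and 49.16 nmi = 91044.3 m.
33796.2 + 91044.3 ≈ 124800 m.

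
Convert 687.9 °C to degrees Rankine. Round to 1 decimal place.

1729.9 degrees Rankine

°R = (°C + 273.15) × 9/5.
Applying the formula gives 1729.9 °R.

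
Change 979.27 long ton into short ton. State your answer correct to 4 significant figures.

1097 short ton

1 long ton = 1.12000 short tons.
Then 979.27 × 1.12000 ≈ 1097 short ton.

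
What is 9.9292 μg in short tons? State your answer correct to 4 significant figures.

1.095 × 10^-11 short tons

1 microgram = 1.10231 × 10^-12 short ton.
Then 9.9292 × 1.10231 × 10^-12 ≈ 1.095 × 10^-11 short ton.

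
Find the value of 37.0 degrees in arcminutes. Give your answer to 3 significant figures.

1 ° = 60.0000 arcmin.
So 37.0 × 60.0000 ≈ 2220 arcmin.

2220 arcmin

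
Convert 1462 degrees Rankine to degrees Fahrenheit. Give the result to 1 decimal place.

1002.3 °F

°R = °F + 459.67.
Applying the formula gives 1002.3 °F.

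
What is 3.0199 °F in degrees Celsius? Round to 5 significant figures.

°F = °C × 9/5 + 32.
Applying the formula gives -16.100 °C.

-16.100 °C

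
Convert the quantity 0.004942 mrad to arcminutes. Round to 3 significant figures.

0.0170 arcmin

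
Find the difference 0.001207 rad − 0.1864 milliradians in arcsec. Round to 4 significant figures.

210.5 arcsec

0.001207 rad = 248.962 arcsec and 0.1864 mrad = 38.4478 arcsec.
248.962 − 38.4478 ≈ 210.5 arcsec.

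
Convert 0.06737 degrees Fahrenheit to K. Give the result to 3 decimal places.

255.410 kelvins

K = (°F + 459.67) × 5/9.
Applying the formula gives 255.410 K.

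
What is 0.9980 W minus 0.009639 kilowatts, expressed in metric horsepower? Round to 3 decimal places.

0.9980 W = 0.00135690 PS and 0.009639 kW = 0.0131054 PS.
0.00135690 − 0.0131054 ≈ -0.012 PS.

-0.012 PS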